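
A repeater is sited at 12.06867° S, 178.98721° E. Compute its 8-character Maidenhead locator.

Add 180° to longitude and 90° to latitude: 358.98721, 77.93133.
Field (20°×10°, letters A–R): lon ⌊358.98721/20⌋ = 17 → R; lat ⌊77.93133/10⌋ = 7 → H.
Square (2°×1°, digits 0–9): lon ⌊18.98721/2⌋ = 9; lat ⌊7.93133/1⌋ = 7.
Subsquare (5′×2.5′, letters a–x): lon ⌊0.98721/0.0833333⌋ = 11 → l; lat ⌊0.93133/0.0416667⌋ = 22 → w.
Extended square (30″×15″, digits 0–9): lon ⌊0.07054/0.00833333⌋ = 8; lat ⌊0.01466/0.00416667⌋ = 3.

RH97lw83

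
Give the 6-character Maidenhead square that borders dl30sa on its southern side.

DK39sx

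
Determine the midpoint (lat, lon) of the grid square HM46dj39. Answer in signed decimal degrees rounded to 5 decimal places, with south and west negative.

36.41458, -31.72083

Field H=7, M=12: +7·20° lon, +12·10° lat → SW at lon -40°, lat 30°.
Square 4, 6: +4·2° lon, +6·1° lat → SW at lon -32°, lat 36°.
Subsquare d=3, j=9: +3·0.0833333° lon, +9·0.0416667° lat → SW at lon -31.75°, lat 36.375°.
Extended square 3, 9: +3·0.00833333° lon, +9·0.00416667° lat → SW at lon -31.725°, lat 36.4125°.
Cell spans 0.00833333° lon × 0.00416667° lat. Centre is SW corner plus half of each.
latitude 36.41458, longitude -31.72083.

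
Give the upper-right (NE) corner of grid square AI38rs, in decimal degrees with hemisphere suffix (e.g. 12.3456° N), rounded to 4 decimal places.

Field A=0, I=8: +0·20° lon, +8·10° lat → SW at lon -180°, lat -10°.
Square 3, 8: +3·2° lon, +8·1° lat → SW at lon -174°, lat -2°.
Subsquare r=17, s=18: +17·0.0833333° lon, +18·0.0416667° lat → SW at lon -172.583°, lat -1.25°.
Cell spans 0.0833333° lon × 0.0416667° lat. NE corner is SW corner plus one full cell.
latitude 1.2083° S, longitude 172.5000° W.

1.2083° S, 172.5000° W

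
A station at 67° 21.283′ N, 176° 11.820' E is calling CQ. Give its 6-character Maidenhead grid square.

Offset from 180°W / 90°S: lon 356.1970°, lat 157.3547°.
Field (20°×10°, letters A–R): lon ⌊356.1970/20⌋ = 17 → R; lat ⌊157.3547/10⌋ = 15 → P.
Square (2°×1°, digits 0–9): lon ⌊16.1970/2⌋ = 8; lat ⌊7.3547/1⌋ = 7.
Subsquare (5′×2.5′, letters a–x): lon ⌊0.1970/0.0833333⌋ = 2 → c; lat ⌊0.3547/0.0416667⌋ = 8 → i.

RP87ci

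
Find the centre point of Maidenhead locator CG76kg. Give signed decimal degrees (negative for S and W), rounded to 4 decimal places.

Field C=2, G=6: +2·20° lon, +6·10° lat → SW at lon -140°, lat -30°.
Square 7, 6: +7·2° lon, +6·1° lat → SW at lon -126°, lat -24°.
Subsquare k=10, g=6: +10·0.0833333° lon, +6·0.0416667° lat → SW at lon -125.167°, lat -23.75°.
Cell spans 0.0833333° lon × 0.0416667° lat. Centre is SW corner plus half of each.
latitude -23.7292, longitude -125.1250.

-23.7292, -125.1250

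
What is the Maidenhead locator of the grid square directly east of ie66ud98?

IE66vd08

Longitude extended square 9; +1 → 10, wraps to 0, carry into subsquare.
Longitude subsquare u = 20; +1 → 21 = v.
The latitude characters are unchanged.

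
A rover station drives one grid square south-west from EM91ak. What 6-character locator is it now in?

EM81xj

Longitude subsquare a = 0; −1 → -1, wraps to 23 = x, carry into square.
Longitude square 9; −1 → 8.
Latitude subsquare k = 10; −1 → 9 = j.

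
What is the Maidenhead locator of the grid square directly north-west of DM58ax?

Longitude subsquare a = 0; −1 → -1, wraps to 23 = x, carry into square.
Longitude square 5; −1 → 4.
Latitude subsquare x = 23; +1 → 24, wraps to 0 = a, carry into square.
Latitude square 8; +1 → 9.

DM49xa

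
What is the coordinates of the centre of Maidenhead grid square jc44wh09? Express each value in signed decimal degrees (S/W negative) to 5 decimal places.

Field J=9, C=2: +9·20° lon, +2·10° lat → SW at lon 0°, lat -70°.
Square 4, 4: +4·2° lon, +4·1° lat → SW at lon 8°, lat -66°.
Subsquare w=22, h=7: +22·0.0833333° lon, +7·0.0416667° lat → SW at lon 9.83333°, lat -65.7083°.
Extended square 0, 9: +0·0.00833333° lon, +9·0.00416667° lat → SW at lon 9.83333°, lat -65.6708°.
Cell spans 0.00833333° lon × 0.00416667° lat. Centre is SW corner plus half of each.
latitude -65.66875, longitude 9.83750.

-65.66875, 9.83750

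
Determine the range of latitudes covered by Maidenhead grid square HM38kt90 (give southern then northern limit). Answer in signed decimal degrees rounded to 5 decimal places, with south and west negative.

38.79167, 38.79583

Field H=7, M=12: +7·20° lon, +12·10° lat → SW at lon -40°, lat 30°.
Square 3, 8: +3·2° lon, +8·1° lat → SW at lon -34°, lat 38°.
Subsquare k=10, t=19: +10·0.0833333° lon, +19·0.0416667° lat → SW at lon -33.1667°, lat 38.7917°.
Extended square 9, 0: +9·0.00833333° lon, +0·0.00416667° lat → SW at lon -33.0917°, lat 38.7917°.
Cell spans 0.00833333° lon × 0.00416667° lat.
south 38.79167, north 38.79583.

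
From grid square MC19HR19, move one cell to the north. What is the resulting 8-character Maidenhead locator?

MC19hs10

Latitude extended square 9; +1 → 10, wraps to 0, carry into subsquare.
Latitude subsquare r = 17; +1 → 18 = s.
The longitude characters are unchanged.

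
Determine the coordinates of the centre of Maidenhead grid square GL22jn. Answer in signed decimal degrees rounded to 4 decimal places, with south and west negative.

22.5625, -55.2083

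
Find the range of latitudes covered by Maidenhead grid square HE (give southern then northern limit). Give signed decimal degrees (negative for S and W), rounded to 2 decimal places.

Field H=7, E=4: +7·20° lon, +4·10° lat → SW at lon -40°, lat -50°.
Cell spans 20° lon × 10° lat.
south -50.00, north -40.00.

-50.00, -40.00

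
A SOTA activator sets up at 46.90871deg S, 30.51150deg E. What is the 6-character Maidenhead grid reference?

KE53gc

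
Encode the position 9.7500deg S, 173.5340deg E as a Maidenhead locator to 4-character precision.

RI60

Offset from 180°W / 90°S: lon 353.53°, lat 80.25°.
Field: lon ⌊353.53/20⌋ = 17 → R; lat ⌊80.25/10⌋ = 8 → I.
Square: lon ⌊13.53/2⌋ = 6; lat ⌊0.25/1⌋ = 0.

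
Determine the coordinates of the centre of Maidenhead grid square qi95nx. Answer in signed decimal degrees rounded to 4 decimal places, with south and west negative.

Field Q=16, I=8: +16·20° lon, +8·10° lat → SW at lon 140°, lat -10°.
Square 9, 5: +9·2° lon, +5·1° lat → SW at lon 158°, lat -5°.
Subsquare n=13, x=23: +13·0.0833333° lon, +23·0.0416667° lat → SW at lon 159.083°, lat -4.04167°.
Cell spans 0.0833333° lon × 0.0416667° lat. Centre is SW corner plus half of each.
latitude -4.0208, longitude 159.1250.

-4.0208, 159.1250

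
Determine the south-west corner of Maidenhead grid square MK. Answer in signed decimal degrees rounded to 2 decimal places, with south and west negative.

10.00, 60.00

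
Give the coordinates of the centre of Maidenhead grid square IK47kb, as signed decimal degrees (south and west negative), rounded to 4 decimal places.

Field I=8, K=10: +8·20° lon, +10·10° lat → SW at lon -20°, lat 10°.
Square 4, 7: +4·2° lon, +7·1° lat → SW at lon -12°, lat 17°.
Subsquare k=10, b=1: +10·0.0833333° lon, +1·0.0416667° lat → SW at lon -11.1667°, lat 17.0417°.
Cell spans 0.0833333° lon × 0.0416667° lat. Centre is SW corner plus half of each.
latitude 17.0625, longitude -11.1250.

17.0625, -11.1250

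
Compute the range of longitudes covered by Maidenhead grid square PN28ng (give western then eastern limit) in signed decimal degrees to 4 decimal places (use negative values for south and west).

125.0833, 125.1667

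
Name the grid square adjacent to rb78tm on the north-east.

RB78un

Longitude subsquare t = 19; +1 → 20 = u.
Latitude subsquare m = 12; +1 → 13 = n.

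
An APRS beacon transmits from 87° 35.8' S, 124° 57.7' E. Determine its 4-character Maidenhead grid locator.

Offset from 180°W / 90°S: lon 304.96°, lat 2.40°.
Field (20°×10°, letters A–R): lon ⌊304.96/20⌋ = 15 → P; lat ⌊2.40/10⌋ = 0 → A.
Square (2°×1°, digits 0–9): lon ⌊4.96/2⌋ = 2; lat ⌊2.40/1⌋ = 2.

PA22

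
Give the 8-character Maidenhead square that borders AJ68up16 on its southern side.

AJ68up15

Latitude extended square 6; −1 → 5.
The longitude characters are unchanged.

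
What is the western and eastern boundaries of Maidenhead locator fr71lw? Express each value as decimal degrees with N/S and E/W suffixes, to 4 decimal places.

65.0833° W, 65.0000° W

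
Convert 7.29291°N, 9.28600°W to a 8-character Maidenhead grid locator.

Offset from 180°W / 90°S: lon 170.71400°, lat 97.29291°.
Field: 170.71400/20 → 8 → I, 97.29291/10 → 9 → J; chars IJ.
Square: 10.71400/2 → 5, 7.29291/1 → 7; chars 57.
Subsquare: 0.71400/0.0833333 → 8 → i, 0.29291/0.0416667 → 7 → h; chars ih.
Extended square: 0.04733/0.00833333 → 5, 0.00124/0.00416667 → 0; chars 50.

IJ57ih50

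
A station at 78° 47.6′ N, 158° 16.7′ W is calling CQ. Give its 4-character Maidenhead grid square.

Offset from 180°W / 90°S: lon 21.72°, lat 168.79°.
Field: lon ⌊21.72/20⌋ = 1 → B; lat ⌊168.79/10⌋ = 16 → Q.
Square: lon ⌊1.72/2⌋ = 0; lat ⌊8.79/1⌋ = 8.

BQ08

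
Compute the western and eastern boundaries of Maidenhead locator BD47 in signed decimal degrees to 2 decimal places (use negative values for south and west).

-152.00, -150.00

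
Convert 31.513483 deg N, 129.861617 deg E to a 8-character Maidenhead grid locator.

PM41wm33

Add 180° to longitude and 90° to latitude: 309.86162, 121.51348.
Field: lon ⌊309.86162/20⌋ = 15 → P; lat ⌊121.51348/10⌋ = 12 → M.
Square: lon ⌊9.86162/2⌋ = 4; lat ⌊1.51348/1⌋ = 1.
Subsquare: lon ⌊1.86162/0.0833333⌋ = 22 → w; lat ⌊0.51348/0.0416667⌋ = 12 → m.
Extended square: lon ⌊0.02828/0.00833333⌋ = 3; lat ⌊0.01348/0.00416667⌋ = 3.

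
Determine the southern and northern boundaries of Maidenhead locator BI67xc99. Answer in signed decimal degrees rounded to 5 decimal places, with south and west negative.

Field B=1, I=8: +1·20° lon, +8·10° lat → SW at lon -160°, lat -10°.
Square 6, 7: +6·2° lon, +7·1° lat → SW at lon -148°, lat -3°.
Subsquare x=23, c=2: +23·0.0833333° lon, +2·0.0416667° lat → SW at lon -146.083°, lat -2.91667°.
Extended square 9, 9: +9·0.00833333° lon, +9·0.00416667° lat → SW at lon -146.008°, lat -2.87917°.
Cell spans 0.00833333° lon × 0.00416667° lat.
south -2.87917, north -2.87500.

-2.87917, -2.87500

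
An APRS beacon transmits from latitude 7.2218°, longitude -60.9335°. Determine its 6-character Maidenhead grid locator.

Offset from 180°W / 90°S: lon 119.0665°, lat 97.2218°.
Field (20°×10°, letters A–R): lon ⌊119.0665/20⌋ = 5 → F; lat ⌊97.2218/10⌋ = 9 → J.
Square (2°×1°, digits 0–9): lon ⌊19.0665/2⌋ = 9; lat ⌊7.2218/1⌋ = 7.
Subsquare (5′×2.5′, letters a–x): lon ⌊1.0665/0.0833333⌋ = 12 → m; lat ⌊0.2218/0.0416667⌋ = 5 → f.

FJ97mf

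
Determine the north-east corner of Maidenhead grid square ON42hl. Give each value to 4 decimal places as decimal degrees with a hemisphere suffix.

42.5000° N, 108.6667° E

Field O=14, N=13: +14·20° lon, +13·10° lat → SW at lon 100°, lat 40°.
Square 4, 2: +4·2° lon, +2·1° lat → SW at lon 108°, lat 42°.
Subsquare h=7, l=11: +7·0.0833333° lon, +11·0.0416667° lat → SW at lon 108.583°, lat 42.4583°.
Cell spans 0.0833333° lon × 0.0416667° lat. NE corner is SW corner plus one full cell.
latitude 42.5000° N, longitude 108.6667° E.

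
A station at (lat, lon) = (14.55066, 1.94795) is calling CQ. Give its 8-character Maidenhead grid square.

JK04xn32

Add 180° to longitude and 90° to latitude: 181.94795, 104.55066.
Field: lon ⌊181.94795/20⌋ = 9 → J; lat ⌊104.55066/10⌋ = 10 → K.
Square: lon ⌊1.94795/2⌋ = 0; lat ⌊4.55066/1⌋ = 4.
Subsquare: lon ⌊1.94795/0.0833333⌋ = 23 → x; lat ⌊0.55066/0.0416667⌋ = 13 → n.
Extended square: lon ⌊0.03128/0.00833333⌋ = 3; lat ⌊0.00899/0.00416667⌋ = 2.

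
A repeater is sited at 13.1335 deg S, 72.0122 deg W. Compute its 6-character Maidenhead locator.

Add 180° to longitude and 90° to latitude: 107.9878, 76.8665.
Field (20°×10°, letters A–R): lon ⌊107.9878/20⌋ = 5 → F; lat ⌊76.8665/10⌋ = 7 → H.
Square (2°×1°, digits 0–9): lon ⌊7.9878/2⌋ = 3; lat ⌊6.8665/1⌋ = 6.
Subsquare (5′×2.5′, letters a–x): lon ⌊1.9878/0.0833333⌋ = 23 → x; lat ⌊0.8665/0.0416667⌋ = 20 → u.

FH36xu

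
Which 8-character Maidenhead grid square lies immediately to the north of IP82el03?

Latitude extended square 3; +1 → 4.
The longitude characters are unchanged.

IP82el04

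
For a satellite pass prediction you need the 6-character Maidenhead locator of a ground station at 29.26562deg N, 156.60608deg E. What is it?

QL89hg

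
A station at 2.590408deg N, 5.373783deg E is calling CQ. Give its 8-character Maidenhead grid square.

Offset from 180°W / 90°S: lon 185.37378°, lat 92.59041°.
Field: 185.37378/20 → 9 → J, 92.59041/10 → 9 → J; chars JJ.
Square: 5.37378/2 → 2, 2.59041/1 → 2; chars 22.
Subsquare: 1.37378/0.0833333 → 16 → q, 0.59041/0.0416667 → 14 → o; chars qo.
Extended square: 0.04045/0.00833333 → 4, 0.00707/0.00416667 → 1; chars 41.

JJ22qo41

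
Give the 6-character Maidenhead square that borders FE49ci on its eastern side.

FE49di

Longitude subsquare c = 2; +1 → 3 = d.
The latitude characters are unchanged.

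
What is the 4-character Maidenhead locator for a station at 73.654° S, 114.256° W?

Offset from 180°W / 90°S: lon 65.74°, lat 16.35°.
Field: 65.74/20 → 3 → D, 16.35/10 → 1 → B; chars DB.
Square: 5.74/2 → 2, 6.35/1 → 6; chars 26.

DB26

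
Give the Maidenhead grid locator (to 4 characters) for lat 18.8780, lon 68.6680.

Add 180° to longitude and 90° to latitude: 248.67, 108.88.
Field: lon ⌊248.67/20⌋ = 12 → M; lat ⌊108.88/10⌋ = 10 → K.
Square: lon ⌊8.67/2⌋ = 4; lat ⌊8.88/1⌋ = 8.

MK48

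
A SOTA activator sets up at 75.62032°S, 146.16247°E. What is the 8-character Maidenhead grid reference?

QB34bj91

Add 180° to longitude and 90° to latitude: 326.16247, 14.37968.
Field (20°×10°, letters A–R): lon ⌊326.16247/20⌋ = 16 → Q; lat ⌊14.37968/10⌋ = 1 → B.
Square (2°×1°, digits 0–9): lon ⌊6.16247/2⌋ = 3; lat ⌊4.37968/1⌋ = 4.
Subsquare (5′×2.5′, letters a–x): lon ⌊0.16247/0.0833333⌋ = 1 → b; lat ⌊0.37968/0.0416667⌋ = 9 → j.
Extended square (30″×15″, digits 0–9): lon ⌊0.07914/0.00833333⌋ = 9; lat ⌊0.00468/0.00416667⌋ = 1.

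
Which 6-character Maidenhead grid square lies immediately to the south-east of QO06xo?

QO16an

Longitude subsquare x = 23; +1 → 24, wraps to 0 = a, carry into square.
Longitude square 0; +1 → 1.
Latitude subsquare o = 14; −1 → 13 = n.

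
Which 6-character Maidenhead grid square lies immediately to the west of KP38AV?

Longitude subsquare a = 0; −1 → -1, wraps to 23 = x, carry into square.
Longitude square 3; −1 → 2.
The latitude characters are unchanged.

KP28xv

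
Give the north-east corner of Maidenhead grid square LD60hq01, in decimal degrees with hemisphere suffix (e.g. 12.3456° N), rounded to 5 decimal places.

59.32500° S, 52.59167° E

Field L=11, D=3: +11·20° lon, +3·10° lat → SW at lon 40°, lat -60°.
Square 6, 0: +6·2° lon, +0·1° lat → SW at lon 52°, lat -60°.
Subsquare h=7, q=16: +7·0.0833333° lon, +16·0.0416667° lat → SW at lon 52.5833°, lat -59.3333°.
Extended square 0, 1: +0·0.00833333° lon, +1·0.00416667° lat → SW at lon 52.5833°, lat -59.3292°.
Cell spans 0.00833333° lon × 0.00416667° lat. NE corner is SW corner plus one full cell.
latitude 59.32500° S, longitude 52.59167° E.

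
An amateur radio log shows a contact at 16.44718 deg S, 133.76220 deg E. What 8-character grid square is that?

PH63vn12

Shift to the Maidenhead origin (180°W, 90°S): lon 313.76220, lat 73.55282.
Field: 313.76220/20 → 15 → P, 73.55282/10 → 7 → H; chars PH.
Square: 13.76220/2 → 6, 3.55282/1 → 3; chars 63.
Subsquare: 1.76220/0.0833333 → 21 → v, 0.55282/0.0416667 → 13 → n; chars vn.
Extended square: 0.01220/0.00833333 → 1, 0.01115/0.00416667 → 2; chars 12.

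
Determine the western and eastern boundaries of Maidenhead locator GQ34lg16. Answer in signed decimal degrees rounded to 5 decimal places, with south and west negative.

Field G=6, Q=16: +6·20° lon, +16·10° lat → SW at lon -60°, lat 70°.
Square 3, 4: +3·2° lon, +4·1° lat → SW at lon -54°, lat 74°.
Subsquare l=11, g=6: +11·0.0833333° lon, +6·0.0416667° lat → SW at lon -53.0833°, lat 74.25°.
Extended square 1, 6: +1·0.00833333° lon, +6·0.00416667° lat → SW at lon -53.075°, lat 74.275°.
Cell spans 0.00833333° lon × 0.00416667° lat.
west -53.07500, east -53.06667.

-53.07500, -53.06667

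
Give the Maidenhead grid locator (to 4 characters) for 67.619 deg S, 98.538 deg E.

NC92

Shift to the Maidenhead origin (180°W, 90°S): lon 278.54, lat 22.38.
Field: 278.54/20 → 13 → N, 22.38/10 → 2 → C; chars NC.
Square: 18.54/2 → 9, 2.38/1 → 2; chars 92.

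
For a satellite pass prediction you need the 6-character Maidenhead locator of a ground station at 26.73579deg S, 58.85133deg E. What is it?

LG93kg

Add 180° to longitude and 90° to latitude: 238.8513, 63.2642.
Field: lon ⌊238.8513/20⌋ = 11 → L; lat ⌊63.2642/10⌋ = 6 → G.
Square: lon ⌊18.8513/2⌋ = 9; lat ⌊3.2642/1⌋ = 3.
Subsquare: lon ⌊0.8513/0.0833333⌋ = 10 → k; lat ⌊0.2642/0.0416667⌋ = 6 → g.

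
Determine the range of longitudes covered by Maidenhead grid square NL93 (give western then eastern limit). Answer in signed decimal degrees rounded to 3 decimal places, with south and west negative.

98.000, 100.000

Field N=13, L=11: +13·20° lon, +11·10° lat → SW at lon 80°, lat 20°.
Square 9, 3: +9·2° lon, +3·1° lat → SW at lon 98°, lat 23°.
Cell spans 2° lon × 1° lat.
west 98.000, east 100.000.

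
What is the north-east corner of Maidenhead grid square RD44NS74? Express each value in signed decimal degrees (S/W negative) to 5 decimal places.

-55.22917, 169.15000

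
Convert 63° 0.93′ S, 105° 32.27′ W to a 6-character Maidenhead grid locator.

DC76fx

Offset from 180°W / 90°S: lon 74.4622°, lat 26.9845°.
Field: lon ⌊74.4622/20⌋ = 3 → D; lat ⌊26.9845/10⌋ = 2 → C.
Square: lon ⌊14.4622/2⌋ = 7; lat ⌊6.9845/1⌋ = 6.
Subsquare: lon ⌊0.4622/0.0833333⌋ = 5 → f; lat ⌊0.9845/0.0416667⌋ = 23 → x.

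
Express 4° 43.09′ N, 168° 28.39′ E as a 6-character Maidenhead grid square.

RJ44fr

Add 180° to longitude and 90° to latitude: 348.4732, 94.7182.
Field (20°×10°, letters A–R): 348.4732/20 → 17 → R, 94.7182/10 → 9 → J; chars RJ.
Square (2°×1°, digits 0–9): 8.4732/2 → 4, 4.7182/1 → 4; chars 44.
Subsquare (5′×2.5′, letters a–x): 0.4732/0.0833333 → 5 → f, 0.7182/0.0416667 → 17 → r; chars fr.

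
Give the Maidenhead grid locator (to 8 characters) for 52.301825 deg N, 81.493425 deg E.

NO02rh92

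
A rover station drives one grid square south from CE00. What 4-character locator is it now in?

CD09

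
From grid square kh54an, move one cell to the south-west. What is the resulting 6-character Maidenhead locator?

KH44xm

Longitude subsquare a = 0; −1 → -1, wraps to 23 = x, carry into square.
Longitude square 5; −1 → 4.
Latitude subsquare n = 13; −1 → 12 = m.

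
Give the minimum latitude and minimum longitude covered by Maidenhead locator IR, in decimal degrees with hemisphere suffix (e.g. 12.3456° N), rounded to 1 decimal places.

Field I=8, R=17: +8·20° lon, +17·10° lat → SW at lon -20°, lat 80°.
latitude 80.0° N, longitude 20.0° W.

80.0° N, 20.0° W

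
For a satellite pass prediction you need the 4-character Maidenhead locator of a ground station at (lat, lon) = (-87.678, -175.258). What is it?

AA22

Shift to the Maidenhead origin (180°W, 90°S): lon 4.74, lat 2.32.
Field (20°×10°, letters A–R): 4.74/20 → 0 → A, 2.32/10 → 0 → A; chars AA.
Square (2°×1°, digits 0–9): 4.74/2 → 2, 2.32/1 → 2; chars 22.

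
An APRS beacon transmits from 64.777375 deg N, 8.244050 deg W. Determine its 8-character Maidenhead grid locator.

Shift to the Maidenhead origin (180°W, 90°S): lon 171.75595, lat 154.77738.
Field: 171.75595/20 → 8 → I, 154.77738/10 → 15 → P; chars IP.
Square: 11.75595/2 → 5, 4.77738/1 → 4; chars 54.
Subsquare: 1.75595/0.0833333 → 21 → v, 0.77738/0.0416667 → 18 → s; chars vs.
Extended square: 0.00595/0.00833333 → 0, 0.02738/0.00416667 → 6; chars 06.

IP54vs06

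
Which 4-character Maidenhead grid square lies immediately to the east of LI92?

MI02

Longitude square 9; +1 → 10, wraps to 0, carry into field.
Longitude field L = 11; +1 → 12 = M.
The latitude characters are unchanged.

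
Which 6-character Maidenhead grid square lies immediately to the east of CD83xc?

Longitude subsquare x = 23; +1 → 24, wraps to 0 = a, carry into square.
Longitude square 8; +1 → 9.
The latitude characters are unchanged.

CD93ac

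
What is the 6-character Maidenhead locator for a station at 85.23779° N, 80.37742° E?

NR05ef

Add 180° to longitude and 90° to latitude: 260.3774, 175.2378.
Field (20°×10°, letters A–R): lon ⌊260.3774/20⌋ = 13 → N; lat ⌊175.2378/10⌋ = 17 → R.
Square (2°×1°, digits 0–9): lon ⌊0.3774/2⌋ = 0; lat ⌊5.2378/1⌋ = 5.
Subsquare (5′×2.5′, letters a–x): lon ⌊0.3774/0.0833333⌋ = 4 → e; lat ⌊0.2378/0.0416667⌋ = 5 → f.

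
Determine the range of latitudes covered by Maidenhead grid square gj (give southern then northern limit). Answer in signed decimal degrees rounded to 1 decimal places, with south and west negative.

0.0, 10.0

Field G=6, J=9: +6·20° lon, +9·10° lat → SW at lon -60°, lat 0°.
Cell spans 20° lon × 10° lat.
south 0.0, north 10.0.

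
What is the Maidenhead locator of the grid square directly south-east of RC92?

AC01

Longitude square 9; +1 → 10, wraps to 0, carry into field.
Longitude field R = 17; +1 → 18, wraps to 0 = A, wrapping around the antimeridian.
Latitude square 2; −1 → 1.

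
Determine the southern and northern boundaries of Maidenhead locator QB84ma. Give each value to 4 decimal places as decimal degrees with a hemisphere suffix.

Field Q=16, B=1: +16·20° lon, +1·10° lat → SW at lon 140°, lat -80°.
Square 8, 4: +8·2° lon, +4·1° lat → SW at lon 156°, lat -76°.
Subsquare m=12, a=0: +12·0.0833333° lon, +0·0.0416667° lat → SW at lon 157°, lat -76°.
Cell spans 0.0833333° lon × 0.0416667° lat.
south 76.0000° S, north 75.9583° S.

76.0000° S, 75.9583° S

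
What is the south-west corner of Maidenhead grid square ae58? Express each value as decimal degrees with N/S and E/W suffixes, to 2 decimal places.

42.00° S, 170.00° W

Field A=0, E=4: +0·20° lon, +4·10° lat → SW at lon -180°, lat -50°.
Square 5, 8: +5·2° lon, +8·1° lat → SW at lon -170°, lat -42°.
latitude 42.00° S, longitude 170.00° W.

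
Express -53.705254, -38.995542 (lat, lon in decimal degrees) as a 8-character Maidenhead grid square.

Shift to the Maidenhead origin (180°W, 90°S): lon 141.00446, lat 36.29475.
Field (20°×10°, letters A–R): lon ⌊141.00446/20⌋ = 7 → H; lat ⌊36.29475/10⌋ = 3 → D.
Square (2°×1°, digits 0–9): lon ⌊1.00446/2⌋ = 0; lat ⌊6.29475/1⌋ = 6.
Subsquare (5′×2.5′, letters a–x): lon ⌊1.00446/0.0833333⌋ = 12 → m; lat ⌊0.29475/0.0416667⌋ = 7 → h.
Extended square (30″×15″, digits 0–9): lon ⌊0.00446/0.00833333⌋ = 0; lat ⌊0.00308/0.00416667⌋ = 0.

HD06mh00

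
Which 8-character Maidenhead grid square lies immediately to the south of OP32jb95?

OP32jb94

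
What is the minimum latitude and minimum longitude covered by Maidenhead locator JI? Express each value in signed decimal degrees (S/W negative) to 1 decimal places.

Field J=9, I=8: +9·20° lon, +8·10° lat → SW at lon 0°, lat -10°.
latitude -10.0, longitude 0.0.

-10.0, 0.0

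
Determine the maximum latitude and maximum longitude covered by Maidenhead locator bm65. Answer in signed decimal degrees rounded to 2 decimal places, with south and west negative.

36.00, -146.00

Field B=1, M=12: +1·20° lon, +12·10° lat → SW at lon -160°, lat 30°.
Square 6, 5: +6·2° lon, +5·1° lat → SW at lon -148°, lat 35°.
Cell spans 2° lon × 1° lat. NE corner is SW corner plus one full cell.
latitude 36.00, longitude -146.00.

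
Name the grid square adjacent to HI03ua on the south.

HI02ux

Latitude subsquare a = 0; −1 → -1, wraps to 23 = x, carry into square.
Latitude square 3; −1 → 2.
The longitude characters are unchanged.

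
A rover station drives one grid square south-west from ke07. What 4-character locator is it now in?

JE96

Longitude square 0; −1 → -1, wraps to 9, carry into field.
Longitude field K = 10; −1 → 9 = J.
Latitude square 7; −1 → 6.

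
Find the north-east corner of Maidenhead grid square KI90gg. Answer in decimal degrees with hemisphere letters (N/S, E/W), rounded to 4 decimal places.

9.7083° S, 38.5833° E

Field K=10, I=8: +10·20° lon, +8·10° lat → SW at lon 20°, lat -10°.
Square 9, 0: +9·2° lon, +0·1° lat → SW at lon 38°, lat -10°.
Subsquare g=6, g=6: +6·0.0833333° lon, +6·0.0416667° lat → SW at lon 38.5°, lat -9.75°.
Cell spans 0.0833333° lon × 0.0416667° lat. NE corner is SW corner plus one full cell.
latitude 9.7083° S, longitude 38.5833° E.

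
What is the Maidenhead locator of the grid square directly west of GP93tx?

GP93sx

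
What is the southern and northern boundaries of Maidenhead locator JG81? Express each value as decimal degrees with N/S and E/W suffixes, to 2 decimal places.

29.00° S, 28.00° S

Field J=9, G=6: +9·20° lon, +6·10° lat → SW at lon 0°, lat -30°.
Square 8, 1: +8·2° lon, +1·1° lat → SW at lon 16°, lat -29°.
Cell spans 2° lon × 1° lat.
south 29.00° S, north 28.00° S.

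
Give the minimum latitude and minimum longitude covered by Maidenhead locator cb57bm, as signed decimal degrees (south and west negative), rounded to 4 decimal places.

Field C=2, B=1: +2·20° lon, +1·10° lat → SW at lon -140°, lat -80°.
Square 5, 7: +5·2° lon, +7·1° lat → SW at lon -130°, lat -73°.
Subsquare b=1, m=12: +1·0.0833333° lon, +12·0.0416667° lat → SW at lon -129.917°, lat -72.5°.
latitude -72.5000, longitude -129.9167.

-72.5000, -129.9167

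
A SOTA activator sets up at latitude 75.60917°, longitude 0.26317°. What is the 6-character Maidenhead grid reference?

Offset from 180°W / 90°S: lon 180.2632°, lat 165.6092°.
Field: lon ⌊180.2632/20⌋ = 9 → J; lat ⌊165.6092/10⌋ = 16 → Q.
Square: lon ⌊0.2632/2⌋ = 0; lat ⌊5.6092/1⌋ = 5.
Subsquare: lon ⌊0.2632/0.0833333⌋ = 3 → d; lat ⌊0.6092/0.0416667⌋ = 14 → o.

JQ05do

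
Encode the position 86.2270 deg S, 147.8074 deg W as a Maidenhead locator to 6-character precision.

Offset from 180°W / 90°S: lon 32.1926°, lat 3.7730°.
Field: lon ⌊32.1926/20⌋ = 1 → B; lat ⌊3.7730/10⌋ = 0 → A.
Square: lon ⌊12.1926/2⌋ = 6; lat ⌊3.7730/1⌋ = 3.
Subsquare: lon ⌊0.1926/0.0833333⌋ = 2 → c; lat ⌊0.7730/0.0416667⌋ = 18 → s.

BA63cs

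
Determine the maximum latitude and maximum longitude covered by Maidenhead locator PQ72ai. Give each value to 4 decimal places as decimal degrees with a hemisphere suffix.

72.3750° N, 134.0833° E

Field P=15, Q=16: +15·20° lon, +16·10° lat → SW at lon 120°, lat 70°.
Square 7, 2: +7·2° lon, +2·1° lat → SW at lon 134°, lat 72°.
Subsquare a=0, i=8: +0·0.0833333° lon, +8·0.0416667° lat → SW at lon 134°, lat 72.3333°.
Cell spans 0.0833333° lon × 0.0416667° lat. NE corner is SW corner plus one full cell.
latitude 72.3750° N, longitude 134.0833° E.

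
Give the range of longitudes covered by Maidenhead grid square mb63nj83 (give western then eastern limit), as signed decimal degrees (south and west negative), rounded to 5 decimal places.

73.15000, 73.15833

Field M=12, B=1: +12·20° lon, +1·10° lat → SW at lon 60°, lat -80°.
Square 6, 3: +6·2° lon, +3·1° lat → SW at lon 72°, lat -77°.
Subsquare n=13, j=9: +13·0.0833333° lon, +9·0.0416667° lat → SW at lon 73.0833°, lat -76.625°.
Extended square 8, 3: +8·0.00833333° lon, +3·0.00416667° lat → SW at lon 73.15°, lat -76.6125°.
Cell spans 0.00833333° lon × 0.00416667° lat.
west 73.15000, east 73.15833.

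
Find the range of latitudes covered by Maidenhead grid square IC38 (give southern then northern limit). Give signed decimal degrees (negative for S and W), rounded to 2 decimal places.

-62.00, -61.00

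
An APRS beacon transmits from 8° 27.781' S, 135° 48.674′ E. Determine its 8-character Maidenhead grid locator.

PI71vm78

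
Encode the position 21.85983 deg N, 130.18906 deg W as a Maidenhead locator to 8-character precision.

Offset from 180°W / 90°S: lon 49.81094°, lat 111.85983°.
Field: lon ⌊49.81094/20⌋ = 2 → C; lat ⌊111.85983/10⌋ = 11 → L.
Square: lon ⌊9.81094/2⌋ = 4; lat ⌊1.85983/1⌋ = 1.
Subsquare: lon ⌊1.81094/0.0833333⌋ = 21 → v; lat ⌊0.85983/0.0416667⌋ = 20 → u.
Extended square: lon ⌊0.06094/0.00833333⌋ = 7; lat ⌊0.02650/0.00416667⌋ = 6.

CL41vu76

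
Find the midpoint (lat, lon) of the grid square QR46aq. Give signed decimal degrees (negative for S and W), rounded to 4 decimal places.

Field Q=16, R=17: +16·20° lon, +17·10° lat → SW at lon 140°, lat 80°.
Square 4, 6: +4·2° lon, +6·1° lat → SW at lon 148°, lat 86°.
Subsquare a=0, q=16: +0·0.0833333° lon, +16·0.0416667° lat → SW at lon 148°, lat 86.6667°.
Cell spans 0.0833333° lon × 0.0416667° lat. Centre is SW corner plus half of each.
latitude 86.6875, longitude 148.0417.

86.6875, 148.0417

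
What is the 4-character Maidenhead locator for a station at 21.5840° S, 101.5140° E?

OG08

Offset from 180°W / 90°S: lon 281.51°, lat 68.42°.
Field: 281.51/20 → 14 → O, 68.42/10 → 6 → G; chars OG.
Square: 1.51/2 → 0, 8.42/1 → 8; chars 08.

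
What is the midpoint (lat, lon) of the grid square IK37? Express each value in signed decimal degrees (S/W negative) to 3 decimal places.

Field I=8, K=10: +8·20° lon, +10·10° lat → SW at lon -20°, lat 10°.
Square 3, 7: +3·2° lon, +7·1° lat → SW at lon -14°, lat 17°.
Cell spans 2° lon × 1° lat. Centre is SW corner plus half of each.
latitude 17.500, longitude -13.000.

17.500, -13.000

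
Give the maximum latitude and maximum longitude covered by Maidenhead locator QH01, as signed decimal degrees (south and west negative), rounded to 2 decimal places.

Field Q=16, H=7: +16·20° lon, +7·10° lat → SW at lon 140°, lat -20°.
Square 0, 1: +0·2° lon, +1·1° lat → SW at lon 140°, lat -19°.
Cell spans 2° lon × 1° lat. NE corner is SW corner plus one full cell.
latitude -18.00, longitude 142.00.

-18.00, 142.00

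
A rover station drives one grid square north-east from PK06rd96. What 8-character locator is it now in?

Longitude extended square 9; +1 → 10, wraps to 0, carry into subsquare.
Longitude subsquare r = 17; +1 → 18 = s.
Latitude extended square 6; +1 → 7.

PK06sd07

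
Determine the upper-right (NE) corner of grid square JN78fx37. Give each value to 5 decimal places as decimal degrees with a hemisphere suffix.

Field J=9, N=13: +9·20° lon, +13·10° lat → SW at lon 0°, lat 40°.
Square 7, 8: +7·2° lon, +8·1° lat → SW at lon 14°, lat 48°.
Subsquare f=5, x=23: +5·0.0833333° lon, +23·0.0416667° lat → SW at lon 14.4167°, lat 48.9583°.
Extended square 3, 7: +3·0.00833333° lon, +7·0.00416667° lat → SW at lon 14.4417°, lat 48.9875°.
Cell spans 0.00833333° lon × 0.00416667° lat. NE corner is SW corner plus one full cell.
latitude 48.99167° N, longitude 14.45000° E.

48.99167° N, 14.45000° E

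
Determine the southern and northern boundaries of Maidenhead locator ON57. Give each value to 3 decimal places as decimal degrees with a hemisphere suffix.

Field O=14, N=13: +14·20° lon, +13·10° lat → SW at lon 100°, lat 40°.
Square 5, 7: +5·2° lon, +7·1° lat → SW at lon 110°, lat 47°.
Cell spans 2° lon × 1° lat.
south 47.000° N, north 48.000° N.

47.000° N, 48.000° N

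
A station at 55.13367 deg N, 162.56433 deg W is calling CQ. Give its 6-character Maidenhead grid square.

AO85rd

Add 180° to longitude and 90° to latitude: 17.4357, 145.1337.
Field: lon ⌊17.4357/20⌋ = 0 → A; lat ⌊145.1337/10⌋ = 14 → O.
Square: lon ⌊17.4357/2⌋ = 8; lat ⌊5.1337/1⌋ = 5.
Subsquare: lon ⌊1.4357/0.0833333⌋ = 17 → r; lat ⌊0.1337/0.0416667⌋ = 3 → d.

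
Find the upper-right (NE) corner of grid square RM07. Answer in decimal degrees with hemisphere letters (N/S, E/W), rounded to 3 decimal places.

Field R=17, M=12: +17·20° lon, +12·10° lat → SW at lon 160°, lat 30°.
Square 0, 7: +0·2° lon, +7·1° lat → SW at lon 160°, lat 37°.
Cell spans 2° lon × 1° lat. NE corner is SW corner plus one full cell.
latitude 38.000° N, longitude 162.000° E.

38.000° N, 162.000° E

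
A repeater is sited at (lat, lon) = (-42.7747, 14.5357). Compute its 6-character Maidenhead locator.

JE77gf

Add 180° to longitude and 90° to latitude: 194.5357, 47.2253.
Field: 194.5357/20 → 9 → J, 47.2253/10 → 4 → E; chars JE.
Square: 14.5357/2 → 7, 7.2253/1 → 7; chars 77.
Subsquare: 0.5357/0.0833333 → 6 → g, 0.2253/0.0416667 → 5 → f; chars gf.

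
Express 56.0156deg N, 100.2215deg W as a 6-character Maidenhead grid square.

DO96va

Shift to the Maidenhead origin (180°W, 90°S): lon 79.7785, lat 146.0156.
Field: lon ⌊79.7785/20⌋ = 3 → D; lat ⌊146.0156/10⌋ = 14 → O.
Square: lon ⌊19.7785/2⌋ = 9; lat ⌊6.0156/1⌋ = 6.
Subsquare: lon ⌊1.7785/0.0833333⌋ = 21 → v; lat ⌊0.0156/0.0416667⌋ = 0 → a.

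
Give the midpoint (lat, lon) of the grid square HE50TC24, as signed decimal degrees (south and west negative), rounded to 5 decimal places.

-49.89792, -28.39583

Field H=7, E=4: +7·20° lon, +4·10° lat → SW at lon -40°, lat -50°.
Square 5, 0: +5·2° lon, +0·1° lat → SW at lon -30°, lat -50°.
Subsquare t=19, c=2: +19·0.0833333° lon, +2·0.0416667° lat → SW at lon -28.4167°, lat -49.9167°.
Extended square 2, 4: +2·0.00833333° lon, +4·0.00416667° lat → SW at lon -28.4°, lat -49.9°.
Cell spans 0.00833333° lon × 0.00416667° lat. Centre is SW corner plus half of each.
latitude -49.89792, longitude -28.39583.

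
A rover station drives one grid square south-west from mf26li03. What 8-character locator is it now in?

MF26ki92

Longitude extended square 0; −1 → -1, wraps to 9, carry into subsquare.
Longitude subsquare l = 11; −1 → 10 = k.
Latitude extended square 3; −1 → 2.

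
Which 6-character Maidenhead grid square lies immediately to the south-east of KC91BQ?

KC91cp

Longitude subsquare b = 1; +1 → 2 = c.
Latitude subsquare q = 16; −1 → 15 = p.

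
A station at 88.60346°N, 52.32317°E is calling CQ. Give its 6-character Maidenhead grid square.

LR68do

Shift to the Maidenhead origin (180°W, 90°S): lon 232.3232, lat 178.6035.
Field: 232.3232/20 → 11 → L, 178.6035/10 → 17 → R; chars LR.
Square: 12.3232/2 → 6, 8.6035/1 → 8; chars 68.
Subsquare: 0.3232/0.0833333 → 3 → d, 0.6035/0.0416667 → 14 → o; chars do.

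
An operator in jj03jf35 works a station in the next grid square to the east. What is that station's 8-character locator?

JJ03jf45

Longitude extended square 3; +1 → 4.
The latitude characters are unchanged.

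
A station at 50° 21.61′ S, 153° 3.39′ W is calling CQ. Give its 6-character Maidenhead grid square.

Shift to the Maidenhead origin (180°W, 90°S): lon 26.9435, lat 39.6398.
Field (20°×10°, letters A–R): lon ⌊26.9435/20⌋ = 1 → B; lat ⌊39.6398/10⌋ = 3 → D.
Square (2°×1°, digits 0–9): lon ⌊6.9435/2⌋ = 3; lat ⌊9.6398/1⌋ = 9.
Subsquare (5′×2.5′, letters a–x): lon ⌊0.9435/0.0833333⌋ = 11 → l; lat ⌊0.6398/0.0416667⌋ = 15 → p.

BD39lp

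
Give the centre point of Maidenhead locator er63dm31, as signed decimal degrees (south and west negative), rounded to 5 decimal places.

Field E=4, R=17: +4·20° lon, +17·10° lat → SW at lon -100°, lat 80°.
Square 6, 3: +6·2° lon, +3·1° lat → SW at lon -88°, lat 83°.
Subsquare d=3, m=12: +3·0.0833333° lon, +12·0.0416667° lat → SW at lon -87.75°, lat 83.5°.
Extended square 3, 1: +3·0.00833333° lon, +1·0.00416667° lat → SW at lon -87.725°, lat 83.5042°.
Cell spans 0.00833333° lon × 0.00416667° lat. Centre is SW corner plus half of each.
latitude 83.50625, longitude -87.72083.

83.50625, -87.72083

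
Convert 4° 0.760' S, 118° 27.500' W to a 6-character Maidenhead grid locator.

DI05sx

Add 180° to longitude and 90° to latitude: 61.5417, 85.9873.
Field: lon ⌊61.5417/20⌋ = 3 → D; lat ⌊85.9873/10⌋ = 8 → I.
Square: lon ⌊1.5417/2⌋ = 0; lat ⌊5.9873/1⌋ = 5.
Subsquare: lon ⌊1.5417/0.0833333⌋ = 18 → s; lat ⌊0.9873/0.0416667⌋ = 23 → x.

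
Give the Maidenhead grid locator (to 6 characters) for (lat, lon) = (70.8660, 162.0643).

RQ10au

Offset from 180°W / 90°S: lon 342.0643°, lat 160.8660°.
Field (20°×10°, letters A–R): lon ⌊342.0643/20⌋ = 17 → R; lat ⌊160.8660/10⌋ = 16 → Q.
Square (2°×1°, digits 0–9): lon ⌊2.0643/2⌋ = 1; lat ⌊0.8660/1⌋ = 0.
Subsquare (5′×2.5′, letters a–x): lon ⌊0.0643/0.0833333⌋ = 0 → a; lat ⌊0.8660/0.0416667⌋ = 20 → u.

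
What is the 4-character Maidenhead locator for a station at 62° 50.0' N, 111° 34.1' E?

Shift to the Maidenhead origin (180°W, 90°S): lon 291.57, lat 152.83.
Field (20°×10°, letters A–R): lon ⌊291.57/20⌋ = 14 → O; lat ⌊152.83/10⌋ = 15 → P.
Square (2°×1°, digits 0–9): lon ⌊11.57/2⌋ = 5; lat ⌊2.83/1⌋ = 2.

OP52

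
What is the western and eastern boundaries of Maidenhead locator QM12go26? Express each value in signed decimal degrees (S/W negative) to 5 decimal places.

142.51667, 142.52500

Field Q=16, M=12: +16·20° lon, +12·10° lat → SW at lon 140°, lat 30°.
Square 1, 2: +1·2° lon, +2·1° lat → SW at lon 142°, lat 32°.
Subsquare g=6, o=14: +6·0.0833333° lon, +14·0.0416667° lat → SW at lon 142.5°, lat 32.5833°.
Extended square 2, 6: +2·0.00833333° lon, +6·0.00416667° lat → SW at lon 142.517°, lat 32.6083°.
Cell spans 0.00833333° lon × 0.00416667° lat.
west 142.51667, east 142.52500.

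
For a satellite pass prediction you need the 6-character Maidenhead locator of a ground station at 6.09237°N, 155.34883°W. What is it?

Offset from 180°W / 90°S: lon 24.6512°, lat 96.0924°.
Field: lon ⌊24.6512/20⌋ = 1 → B; lat ⌊96.0924/10⌋ = 9 → J.
Square: lon ⌊4.6512/2⌋ = 2; lat ⌊6.0924/1⌋ = 6.
Subsquare: lon ⌊0.6512/0.0833333⌋ = 7 → h; lat ⌊0.0924/0.0416667⌋ = 2 → c.

BJ26hc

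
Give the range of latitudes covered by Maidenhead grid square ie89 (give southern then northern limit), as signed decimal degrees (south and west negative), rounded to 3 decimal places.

-41.000, -40.000

Field I=8, E=4: +8·20° lon, +4·10° lat → SW at lon -20°, lat -50°.
Square 8, 9: +8·2° lon, +9·1° lat → SW at lon -4°, lat -41°.
Cell spans 2° lon × 1° lat.
south -41.000, north -40.000.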